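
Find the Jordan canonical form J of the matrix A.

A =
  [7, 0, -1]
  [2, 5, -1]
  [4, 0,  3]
J_2(5) ⊕ J_1(5)

The characteristic polynomial is
  det(x·I − A) = x^3 - 15*x^2 + 75*x - 125 = (x - 5)^3

Eigenvalues and multiplicities (the geometric multiplicity of λ is n − rank(A − λI), which equals the number of Jordan blocks for λ):
  λ = 5: algebraic multiplicity = 3, geometric multiplicity = 2

Determining the block sizes for each eigenvalue:
  λ = 5: 2 blocks summing to 3 forces exactly one block of size 2 and the rest size 1 → block sizes [2, 1]

Assembling the blocks gives a Jordan form
J =
  [5, 1, 0]
  [0, 5, 0]
  [0, 0, 5]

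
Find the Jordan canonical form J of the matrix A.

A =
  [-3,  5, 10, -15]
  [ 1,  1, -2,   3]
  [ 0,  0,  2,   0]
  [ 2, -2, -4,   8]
J_2(2) ⊕ J_1(2) ⊕ J_1(2)

The characteristic polynomial is
  det(x·I − A) = x^4 - 8*x^3 + 24*x^2 - 32*x + 16 = (x - 2)^4

Eigenvalues and multiplicities (the geometric multiplicity of λ is n − rank(A − λI), which equals the number of Jordan blocks for λ):
  λ = 2: algebraic multiplicity = 4, geometric multiplicity = 3

Determining the block sizes for each eigenvalue:
  λ = 2: 3 blocks summing to 4 forces exactly one block of size 2 and the rest size 1 → block sizes [2, 1, 1]

Assembling the blocks gives a Jordan form
J =
  [2, 1, 0, 0]
  [0, 2, 0, 0]
  [0, 0, 2, 0]
  [0, 0, 0, 2]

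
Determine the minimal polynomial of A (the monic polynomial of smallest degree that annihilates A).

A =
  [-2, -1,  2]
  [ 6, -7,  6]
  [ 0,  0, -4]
x^2 + 9*x + 20

The characteristic polynomial is χ_A(x) = (x + 4)^2*(x + 5), so the eigenvalues are known. The minimal polynomial is
  m_A(x) = Π_λ (x − λ)^{k_λ}
where k_λ is the size of the *largest* Jordan block for λ (equivalently, the smallest k with (A − λI)^k v = 0 for every generalised eigenvector v of λ).

  λ = -5: largest Jordan block has size 1, contributing (x + 5)
  λ = -4: largest Jordan block has size 1, contributing (x + 4)

So m_A(x) = (x + 4)*(x + 5) = x^2 + 9*x + 20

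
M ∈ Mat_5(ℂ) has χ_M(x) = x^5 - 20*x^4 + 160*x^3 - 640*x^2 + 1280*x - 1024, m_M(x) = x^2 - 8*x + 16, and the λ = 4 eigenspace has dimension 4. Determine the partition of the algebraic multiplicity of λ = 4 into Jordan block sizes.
Block sizes for λ = 4: [2, 1, 1, 1]

Step 1 — from the characteristic polynomial, algebraic multiplicity of λ = 4 is 5. From dim ker(M − (4)·I) = 4, there are exactly 4 Jordan blocks for λ = 4.
Step 2 — from the minimal polynomial, the factor (x − 4)^2 tells us the largest block for λ = 4 has size 2.
Step 3 — with total size 5, 4 blocks, and largest block 2, the block sizes (in nonincreasing order) are [2, 1, 1, 1].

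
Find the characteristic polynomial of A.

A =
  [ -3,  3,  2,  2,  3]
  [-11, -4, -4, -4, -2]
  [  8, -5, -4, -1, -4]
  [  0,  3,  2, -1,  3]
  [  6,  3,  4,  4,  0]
x^5 + 12*x^4 + 54*x^3 + 108*x^2 + 81*x

Expanding det(x·I − A) (e.g. by cofactor expansion or by noting that A is similar to its Jordan form J, which has the same characteristic polynomial as A) gives
  χ_A(x) = x^5 + 12*x^4 + 54*x^3 + 108*x^2 + 81*x
which factors as x*(x + 3)^4. The eigenvalues (with algebraic multiplicities) are λ = -3 with multiplicity 4, λ = 0 with multiplicity 1.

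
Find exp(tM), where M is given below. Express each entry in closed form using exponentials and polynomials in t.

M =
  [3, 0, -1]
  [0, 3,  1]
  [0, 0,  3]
e^{tM} =
  [exp(3*t), 0, -t*exp(3*t)]
  [0, exp(3*t), t*exp(3*t)]
  [0, 0, exp(3*t)]

Strategy: write M = P · J · P⁻¹ where J is a Jordan canonical form, so e^{tM} = P · e^{tJ} · P⁻¹, and e^{tJ} can be computed block-by-block.

M has Jordan form
J =
  [3, 1, 0]
  [0, 3, 0]
  [0, 0, 3]
(up to reordering of blocks).

Per-block formulas:
  For a 1×1 block at λ = 3: exp(t · [3]) = [e^(3t)].
  For a 2×2 Jordan block J_2(3): exp(t · J_2(3)) = e^(3t)·(I + t·N), where N is the 2×2 nilpotent shift.

After assembling e^{tJ} and conjugating by P, we get:

e^{tM} =
  [exp(3*t), 0, -t*exp(3*t)]
  [0, exp(3*t), t*exp(3*t)]
  [0, 0, exp(3*t)]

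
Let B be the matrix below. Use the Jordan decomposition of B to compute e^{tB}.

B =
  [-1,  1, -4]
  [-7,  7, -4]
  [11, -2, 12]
e^{tB} =
  [-t^2*exp(6*t) - 7*t*exp(6*t) + exp(6*t), t^2*exp(6*t) + t*exp(6*t), -4*t*exp(6*t)]
  [-t^2*exp(6*t) - 7*t*exp(6*t), t^2*exp(6*t) + t*exp(6*t) + exp(6*t), -4*t*exp(6*t)]
  [3*t^2*exp(6*t)/2 + 11*t*exp(6*t), -3*t^2*exp(6*t)/2 - 2*t*exp(6*t), 6*t*exp(6*t) + exp(6*t)]

Strategy: write B = P · J · P⁻¹ where J is a Jordan canonical form, so e^{tB} = P · e^{tJ} · P⁻¹, and e^{tJ} can be computed block-by-block.

B has Jordan form
J =
  [6, 1, 0]
  [0, 6, 1]
  [0, 0, 6]
(up to reordering of blocks).

Per-block formulas:
  For a 3×3 Jordan block J_3(6): exp(t · J_3(6)) = e^(6t)·(I + t·N + (t^2/2)·N^2), where N is the 3×3 nilpotent shift.

After assembling e^{tJ} and conjugating by P, we get:

e^{tB} =
  [-t^2*exp(6*t) - 7*t*exp(6*t) + exp(6*t), t^2*exp(6*t) + t*exp(6*t), -4*t*exp(6*t)]
  [-t^2*exp(6*t) - 7*t*exp(6*t), t^2*exp(6*t) + t*exp(6*t) + exp(6*t), -4*t*exp(6*t)]
  [3*t^2*exp(6*t)/2 + 11*t*exp(6*t), -3*t^2*exp(6*t)/2 - 2*t*exp(6*t), 6*t*exp(6*t) + exp(6*t)]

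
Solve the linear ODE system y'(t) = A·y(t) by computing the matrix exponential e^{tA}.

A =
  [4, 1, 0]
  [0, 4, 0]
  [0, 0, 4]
e^{tA} =
  [exp(4*t), t*exp(4*t), 0]
  [0, exp(4*t), 0]
  [0, 0, exp(4*t)]

Strategy: write A = P · J · P⁻¹ where J is a Jordan canonical form, so e^{tA} = P · e^{tJ} · P⁻¹, and e^{tJ} can be computed block-by-block.

A has Jordan form
J =
  [4, 1, 0]
  [0, 4, 0]
  [0, 0, 4]
(up to reordering of blocks).

Per-block formulas:
  For a 1×1 block at λ = 4: exp(t · [4]) = [e^(4t)].
  For a 2×2 Jordan block J_2(4): exp(t · J_2(4)) = e^(4t)·(I + t·N), where N is the 2×2 nilpotent shift.

After assembling e^{tJ} and conjugating by P, we get:

e^{tA} =
  [exp(4*t), t*exp(4*t), 0]
  [0, exp(4*t), 0]
  [0, 0, exp(4*t)]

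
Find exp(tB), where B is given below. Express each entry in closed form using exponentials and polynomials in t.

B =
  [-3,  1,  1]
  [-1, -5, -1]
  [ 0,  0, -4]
e^{tB} =
  [t*exp(-4*t) + exp(-4*t), t*exp(-4*t), t*exp(-4*t)]
  [-t*exp(-4*t), -t*exp(-4*t) + exp(-4*t), -t*exp(-4*t)]
  [0, 0, exp(-4*t)]

Strategy: write B = P · J · P⁻¹ where J is a Jordan canonical form, so e^{tB} = P · e^{tJ} · P⁻¹, and e^{tJ} can be computed block-by-block.

B has Jordan form
J =
  [-4,  1,  0]
  [ 0, -4,  0]
  [ 0,  0, -4]
(up to reordering of blocks).

Per-block formulas:
  For a 2×2 Jordan block J_2(-4): exp(t · J_2(-4)) = e^(-4t)·(I + t·N), where N is the 2×2 nilpotent shift.
  For a 1×1 block at λ = -4: exp(t · [-4]) = [e^(-4t)].

After assembling e^{tJ} and conjugating by P, we get:

e^{tB} =
  [t*exp(-4*t) + exp(-4*t), t*exp(-4*t), t*exp(-4*t)]
  [-t*exp(-4*t), -t*exp(-4*t) + exp(-4*t), -t*exp(-4*t)]
  [0, 0, exp(-4*t)]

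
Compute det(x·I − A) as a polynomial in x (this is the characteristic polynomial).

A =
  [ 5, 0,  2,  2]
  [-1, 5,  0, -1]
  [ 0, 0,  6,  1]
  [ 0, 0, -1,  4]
x^4 - 20*x^3 + 150*x^2 - 500*x + 625

Expanding det(x·I − A) (e.g. by cofactor expansion or by noting that A is similar to its Jordan form J, which has the same characteristic polynomial as A) gives
  χ_A(x) = x^4 - 20*x^3 + 150*x^2 - 500*x + 625
which factors as (x - 5)^4. The eigenvalues (with algebraic multiplicities) are λ = 5 with multiplicity 4.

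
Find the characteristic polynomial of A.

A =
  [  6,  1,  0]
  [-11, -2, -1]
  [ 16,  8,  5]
x^3 - 9*x^2 + 27*x - 27

Expanding det(x·I − A) (e.g. by cofactor expansion or by noting that A is similar to its Jordan form J, which has the same characteristic polynomial as A) gives
  χ_A(x) = x^3 - 9*x^2 + 27*x - 27
which factors as (x - 3)^3. The eigenvalues (with algebraic multiplicities) are λ = 3 with multiplicity 3.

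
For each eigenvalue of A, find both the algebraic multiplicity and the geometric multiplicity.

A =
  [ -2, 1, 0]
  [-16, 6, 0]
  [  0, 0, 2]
λ = 2: alg = 3, geom = 2

Step 1 — factor the characteristic polynomial to read off the algebraic multiplicities:
  χ_A(x) = (x - 2)^3

Step 2 — compute geometric multiplicities via the rank-nullity identity g(λ) = n − rank(A − λI):
  rank(A − (2)·I) = 1, so dim ker(A − (2)·I) = n − 1 = 2

Summary:
  λ = 2: algebraic multiplicity = 3, geometric multiplicity = 2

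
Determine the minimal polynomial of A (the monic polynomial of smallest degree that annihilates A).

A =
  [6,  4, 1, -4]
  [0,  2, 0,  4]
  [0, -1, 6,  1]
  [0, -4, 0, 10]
x^3 - 18*x^2 + 108*x - 216

The characteristic polynomial is χ_A(x) = (x - 6)^4, so the eigenvalues are known. The minimal polynomial is
  m_A(x) = Π_λ (x − λ)^{k_λ}
where k_λ is the size of the *largest* Jordan block for λ (equivalently, the smallest k with (A − λI)^k v = 0 for every generalised eigenvector v of λ).

  λ = 6: largest Jordan block has size 3, contributing (x − 6)^3

So m_A(x) = (x - 6)^3 = x^3 - 18*x^2 + 108*x - 216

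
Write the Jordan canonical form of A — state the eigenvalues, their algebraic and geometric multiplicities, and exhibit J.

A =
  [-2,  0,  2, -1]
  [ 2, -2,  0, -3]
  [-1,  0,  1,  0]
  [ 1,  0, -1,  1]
J_1(-2) ⊕ J_3(0)

The characteristic polynomial is
  det(x·I − A) = x^4 + 2*x^3 = x^3*(x + 2)

Eigenvalues and multiplicities (the geometric multiplicity of λ is n − rank(A − λI), which equals the number of Jordan blocks for λ):
  λ = -2: algebraic multiplicity = 1, geometric multiplicity = 1
  λ = 0: algebraic multiplicity = 3, geometric multiplicity = 1

Determining the block sizes for each eigenvalue:
  λ = -2: one block (gm = 1), so the single block has size am = 1 → block sizes [1]
  λ = 0: one block (gm = 1), so the single block has size am = 3 → block sizes [3]

Assembling the blocks gives a Jordan form
J =
  [-2, 0, 0, 0]
  [ 0, 0, 1, 0]
  [ 0, 0, 0, 1]
  [ 0, 0, 0, 0]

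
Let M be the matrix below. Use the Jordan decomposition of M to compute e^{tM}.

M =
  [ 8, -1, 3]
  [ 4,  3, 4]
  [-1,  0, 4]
e^{tM} =
  [t^2*exp(5*t) + 3*t*exp(5*t) + exp(5*t), -t^2*exp(5*t)/2 - t*exp(5*t), t^2*exp(5*t) + 3*t*exp(5*t)]
  [4*t*exp(5*t), -2*t*exp(5*t) + exp(5*t), 4*t*exp(5*t)]
  [-t^2*exp(5*t) - t*exp(5*t), t^2*exp(5*t)/2, -t^2*exp(5*t) - t*exp(5*t) + exp(5*t)]

Strategy: write M = P · J · P⁻¹ where J is a Jordan canonical form, so e^{tM} = P · e^{tJ} · P⁻¹, and e^{tJ} can be computed block-by-block.

M has Jordan form
J =
  [5, 1, 0]
  [0, 5, 1]
  [0, 0, 5]
(up to reordering of blocks).

Per-block formulas:
  For a 3×3 Jordan block J_3(5): exp(t · J_3(5)) = e^(5t)·(I + t·N + (t^2/2)·N^2), where N is the 3×3 nilpotent shift.

After assembling e^{tJ} and conjugating by P, we get:

e^{tM} =
  [t^2*exp(5*t) + 3*t*exp(5*t) + exp(5*t), -t^2*exp(5*t)/2 - t*exp(5*t), t^2*exp(5*t) + 3*t*exp(5*t)]
  [4*t*exp(5*t), -2*t*exp(5*t) + exp(5*t), 4*t*exp(5*t)]
  [-t^2*exp(5*t) - t*exp(5*t), t^2*exp(5*t)/2, -t^2*exp(5*t) - t*exp(5*t) + exp(5*t)]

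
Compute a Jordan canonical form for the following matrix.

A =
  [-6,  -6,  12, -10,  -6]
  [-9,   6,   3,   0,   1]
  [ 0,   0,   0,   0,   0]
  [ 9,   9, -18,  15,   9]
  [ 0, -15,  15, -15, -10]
J_2(0) ⊕ J_1(0) ⊕ J_1(0) ⊕ J_1(5)

The characteristic polynomial is
  det(x·I − A) = x^5 - 5*x^4 = x^4*(x - 5)

Eigenvalues and multiplicities (the geometric multiplicity of λ is n − rank(A − λI), which equals the number of Jordan blocks for λ):
  λ = 0: algebraic multiplicity = 4, geometric multiplicity = 3
  λ = 5: algebraic multiplicity = 1, geometric multiplicity = 1

Determining the block sizes for each eigenvalue:
  λ = 0: 3 blocks summing to 4 forces exactly one block of size 2 and the rest size 1 → block sizes [2, 1, 1]
  λ = 5: one block (gm = 1), so the single block has size am = 1 → block sizes [1]

Assembling the blocks gives a Jordan form
J =
  [0, 1, 0, 0, 0]
  [0, 0, 0, 0, 0]
  [0, 0, 0, 0, 0]
  [0, 0, 0, 0, 0]
  [0, 0, 0, 0, 5]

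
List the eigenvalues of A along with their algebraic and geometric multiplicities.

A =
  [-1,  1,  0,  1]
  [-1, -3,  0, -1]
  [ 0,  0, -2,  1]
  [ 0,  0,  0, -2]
λ = -2: alg = 4, geom = 2

Step 1 — factor the characteristic polynomial to read off the algebraic multiplicities:
  χ_A(x) = (x + 2)^4

Step 2 — compute geometric multiplicities via the rank-nullity identity g(λ) = n − rank(A − λI):
  rank(A − (-2)·I) = 2, so dim ker(A − (-2)·I) = n − 2 = 2

Summary:
  λ = -2: algebraic multiplicity = 4, geometric multiplicity = 2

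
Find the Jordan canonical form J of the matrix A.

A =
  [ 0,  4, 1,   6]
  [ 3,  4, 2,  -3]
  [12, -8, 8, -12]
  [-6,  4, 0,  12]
J_3(6) ⊕ J_1(6)

The characteristic polynomial is
  det(x·I − A) = x^4 - 24*x^3 + 216*x^2 - 864*x + 1296 = (x - 6)^4

Eigenvalues and multiplicities (the geometric multiplicity of λ is n − rank(A − λI), which equals the number of Jordan blocks for λ):
  λ = 6: algebraic multiplicity = 4, geometric multiplicity = 2

Determining the block sizes for each eigenvalue:
  λ = 6: with am = 4 and gm = 2, the partition is not yet determined (e.g. several partitions of 4 into 2 parts exist). Let N = A − (6)·I. Computing rank(N^1) = 2, rank(N^2) = 1, rank(N^3) = 0; the number of blocks of size ≥ j is rank(N^{j−1}) − rank(N^j), giving [2, 1, 1]. So we have 1 block(s) of size 3, 1 block(s) of size 1 → block sizes [3, 1]

Assembling the blocks gives a Jordan form
J =
  [6, 1, 0, 0]
  [0, 6, 1, 0]
  [0, 0, 6, 0]
  [0, 0, 0, 6]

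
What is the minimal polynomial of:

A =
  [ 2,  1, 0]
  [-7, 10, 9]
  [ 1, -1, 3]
x^3 - 15*x^2 + 72*x - 108

The characteristic polynomial is χ_A(x) = (x - 6)^2*(x - 3), so the eigenvalues are known. The minimal polynomial is
  m_A(x) = Π_λ (x − λ)^{k_λ}
where k_λ is the size of the *largest* Jordan block for λ (equivalently, the smallest k with (A − λI)^k v = 0 for every generalised eigenvector v of λ).

  λ = 3: largest Jordan block has size 1, contributing (x − 3)
  λ = 6: largest Jordan block has size 2, contributing (x − 6)^2

So m_A(x) = (x - 6)^2*(x - 3) = x^3 - 15*x^2 + 72*x - 108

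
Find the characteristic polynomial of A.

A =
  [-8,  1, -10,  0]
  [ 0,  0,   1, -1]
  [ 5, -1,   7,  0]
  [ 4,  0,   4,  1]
x^4 - 6*x^2 + 8*x - 3

Expanding det(x·I − A) (e.g. by cofactor expansion or by noting that A is similar to its Jordan form J, which has the same characteristic polynomial as A) gives
  χ_A(x) = x^4 - 6*x^2 + 8*x - 3
which factors as (x - 1)^3*(x + 3). The eigenvalues (with algebraic multiplicities) are λ = -3 with multiplicity 1, λ = 1 with multiplicity 3.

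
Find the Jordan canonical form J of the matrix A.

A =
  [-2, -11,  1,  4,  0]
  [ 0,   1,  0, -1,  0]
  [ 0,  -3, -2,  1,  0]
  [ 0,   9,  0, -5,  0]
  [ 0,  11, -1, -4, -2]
J_2(-2) ⊕ J_2(-2) ⊕ J_1(-2)

The characteristic polynomial is
  det(x·I − A) = x^5 + 10*x^4 + 40*x^3 + 80*x^2 + 80*x + 32 = (x + 2)^5

Eigenvalues and multiplicities (the geometric multiplicity of λ is n − rank(A − λI), which equals the number of Jordan blocks for λ):
  λ = -2: algebraic multiplicity = 5, geometric multiplicity = 3

Determining the block sizes for each eigenvalue:
  λ = -2: with am = 5 and gm = 3, the partition is not yet determined (e.g. several partitions of 5 into 3 parts exist). Let N = A − (-2)·I. Computing rank(N^1) = 2, rank(N^2) = 0; the number of blocks of size ≥ j is rank(N^{j−1}) − rank(N^j), giving [3, 2]. So we have 2 block(s) of size 2, 1 block(s) of size 1 → block sizes [2, 2, 1]

Assembling the blocks gives a Jordan form
J =
  [-2,  1,  0,  0,  0]
  [ 0, -2,  0,  0,  0]
  [ 0,  0, -2,  1,  0]
  [ 0,  0,  0, -2,  0]
  [ 0,  0,  0,  0, -2]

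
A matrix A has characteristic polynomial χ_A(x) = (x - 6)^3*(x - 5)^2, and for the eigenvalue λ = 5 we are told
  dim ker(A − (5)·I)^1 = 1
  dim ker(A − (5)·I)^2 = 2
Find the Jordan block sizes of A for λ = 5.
Block sizes for λ = 5: [2]

From the dimensions of kernels of powers, the number of Jordan blocks of size at least j is d_j − d_{j−1} where d_j = dim ker(N^j) (with d_0 = 0). Computing the differences gives [1, 1].
The number of blocks of size exactly k is (#blocks of size ≥ k) − (#blocks of size ≥ k + 1), so the partition is: 1 block(s) of size 2.
In nonincreasing order the block sizes are [2].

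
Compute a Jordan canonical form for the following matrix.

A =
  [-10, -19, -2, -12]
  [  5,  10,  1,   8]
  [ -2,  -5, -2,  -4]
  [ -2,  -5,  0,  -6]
J_3(-2) ⊕ J_1(-2)

The characteristic polynomial is
  det(x·I − A) = x^4 + 8*x^3 + 24*x^2 + 32*x + 16 = (x + 2)^4

Eigenvalues and multiplicities (the geometric multiplicity of λ is n − rank(A − λI), which equals the number of Jordan blocks for λ):
  λ = -2: algebraic multiplicity = 4, geometric multiplicity = 2

Determining the block sizes for each eigenvalue:
  λ = -2: with am = 4 and gm = 2, the partition is not yet determined (e.g. several partitions of 4 into 2 parts exist). Let N = A − (-2)·I. Computing rank(N^1) = 2, rank(N^2) = 1, rank(N^3) = 0; the number of blocks of size ≥ j is rank(N^{j−1}) − rank(N^j), giving [2, 1, 1]. So we have 1 block(s) of size 3, 1 block(s) of size 1 → block sizes [3, 1]

Assembling the blocks gives a Jordan form
J =
  [-2,  1,  0,  0]
  [ 0, -2,  1,  0]
  [ 0,  0, -2,  0]
  [ 0,  0,  0, -2]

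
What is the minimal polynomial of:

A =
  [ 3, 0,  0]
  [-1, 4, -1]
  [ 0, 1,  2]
x^3 - 9*x^2 + 27*x - 27

The characteristic polynomial is χ_A(x) = (x - 3)^3, so the eigenvalues are known. The minimal polynomial is
  m_A(x) = Π_λ (x − λ)^{k_λ}
where k_λ is the size of the *largest* Jordan block for λ (equivalently, the smallest k with (A − λI)^k v = 0 for every generalised eigenvector v of λ).

  λ = 3: largest Jordan block has size 3, contributing (x − 3)^3

So m_A(x) = (x - 3)^3 = x^3 - 9*x^2 + 27*x - 27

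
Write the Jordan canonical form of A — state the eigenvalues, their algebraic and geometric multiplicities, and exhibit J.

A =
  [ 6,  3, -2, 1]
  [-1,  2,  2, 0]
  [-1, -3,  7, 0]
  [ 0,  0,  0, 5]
J_3(5) ⊕ J_1(5)

The characteristic polynomial is
  det(x·I − A) = x^4 - 20*x^3 + 150*x^2 - 500*x + 625 = (x - 5)^4

Eigenvalues and multiplicities (the geometric multiplicity of λ is n − rank(A − λI), which equals the number of Jordan blocks for λ):
  λ = 5: algebraic multiplicity = 4, geometric multiplicity = 2

Determining the block sizes for each eigenvalue:
  λ = 5: with am = 4 and gm = 2, the partition is not yet determined (e.g. several partitions of 4 into 2 parts exist). Let N = A − (5)·I. Computing rank(N^1) = 2, rank(N^2) = 1, rank(N^3) = 0; the number of blocks of size ≥ j is rank(N^{j−1}) − rank(N^j), giving [2, 1, 1]. So we have 1 block(s) of size 3, 1 block(s) of size 1 → block sizes [3, 1]

Assembling the blocks gives a Jordan form
J =
  [5, 1, 0, 0]
  [0, 5, 1, 0]
  [0, 0, 5, 0]
  [0, 0, 0, 5]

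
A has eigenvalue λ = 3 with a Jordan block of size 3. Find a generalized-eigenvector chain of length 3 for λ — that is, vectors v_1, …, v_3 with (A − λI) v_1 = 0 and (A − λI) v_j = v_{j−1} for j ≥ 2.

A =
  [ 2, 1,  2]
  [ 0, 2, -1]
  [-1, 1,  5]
A Jordan chain for λ = 3 of length 3:
v_1 = (-1, 1, -1)ᵀ
v_2 = (-1, 0, -1)ᵀ
v_3 = (1, 0, 0)ᵀ

Let N = A − (3)·I. We want v_3 with N^3 v_3 = 0 but N^2 v_3 ≠ 0; then v_{j-1} := N · v_j for j = 3, …, 2.

Pick v_3 = (1, 0, 0)ᵀ.
Then v_2 = N · v_3 = (-1, 0, -1)ᵀ.
Then v_1 = N · v_2 = (-1, 1, -1)ᵀ.

Sanity check: (A − (3)·I) v_1 = (0, 0, 0)ᵀ = 0. ✓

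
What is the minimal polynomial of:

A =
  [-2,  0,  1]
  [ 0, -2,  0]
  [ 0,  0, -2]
x^2 + 4*x + 4

The characteristic polynomial is χ_A(x) = (x + 2)^3, so the eigenvalues are known. The minimal polynomial is
  m_A(x) = Π_λ (x − λ)^{k_λ}
where k_λ is the size of the *largest* Jordan block for λ (equivalently, the smallest k with (A − λI)^k v = 0 for every generalised eigenvector v of λ).

  λ = -2: largest Jordan block has size 2, contributing (x + 2)^2

So m_A(x) = (x + 2)^2 = x^2 + 4*x + 4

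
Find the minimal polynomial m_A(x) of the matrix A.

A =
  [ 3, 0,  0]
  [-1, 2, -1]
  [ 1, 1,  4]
x^2 - 6*x + 9

The characteristic polynomial is χ_A(x) = (x - 3)^3, so the eigenvalues are known. The minimal polynomial is
  m_A(x) = Π_λ (x − λ)^{k_λ}
where k_λ is the size of the *largest* Jordan block for λ (equivalently, the smallest k with (A − λI)^k v = 0 for every generalised eigenvector v of λ).

  λ = 3: largest Jordan block has size 2, contributing (x − 3)^2

So m_A(x) = (x - 3)^2 = x^2 - 6*x + 9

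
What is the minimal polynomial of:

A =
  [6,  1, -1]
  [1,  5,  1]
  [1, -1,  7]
x^3 - 18*x^2 + 108*x - 216

The characteristic polynomial is χ_A(x) = (x - 6)^3, so the eigenvalues are known. The minimal polynomial is
  m_A(x) = Π_λ (x − λ)^{k_λ}
where k_λ is the size of the *largest* Jordan block for λ (equivalently, the smallest k with (A − λI)^k v = 0 for every generalised eigenvector v of λ).

  λ = 6: largest Jordan block has size 3, contributing (x − 6)^3

So m_A(x) = (x - 6)^3 = x^3 - 18*x^2 + 108*x - 216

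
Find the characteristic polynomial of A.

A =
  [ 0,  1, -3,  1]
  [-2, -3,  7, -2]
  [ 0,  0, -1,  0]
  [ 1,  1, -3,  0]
x^4 + 4*x^3 + 6*x^2 + 4*x + 1

Expanding det(x·I − A) (e.g. by cofactor expansion or by noting that A is similar to its Jordan form J, which has the same characteristic polynomial as A) gives
  χ_A(x) = x^4 + 4*x^3 + 6*x^2 + 4*x + 1
which factors as (x + 1)^4. The eigenvalues (with algebraic multiplicities) are λ = -1 with multiplicity 4.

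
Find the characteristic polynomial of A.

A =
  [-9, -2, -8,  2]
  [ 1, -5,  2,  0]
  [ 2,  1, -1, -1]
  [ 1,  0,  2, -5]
x^4 + 20*x^3 + 150*x^2 + 500*x + 625

Expanding det(x·I − A) (e.g. by cofactor expansion or by noting that A is similar to its Jordan form J, which has the same characteristic polynomial as A) gives
  χ_A(x) = x^4 + 20*x^3 + 150*x^2 + 500*x + 625
which factors as (x + 5)^4. The eigenvalues (with algebraic multiplicities) are λ = -5 with multiplicity 4.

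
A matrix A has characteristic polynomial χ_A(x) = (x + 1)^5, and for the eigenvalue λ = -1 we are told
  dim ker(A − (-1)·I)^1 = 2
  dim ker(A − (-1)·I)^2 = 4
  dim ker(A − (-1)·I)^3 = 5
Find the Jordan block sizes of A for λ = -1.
Block sizes for λ = -1: [3, 2]

From the dimensions of kernels of powers, the number of Jordan blocks of size at least j is d_j − d_{j−1} where d_j = dim ker(N^j) (with d_0 = 0). Computing the differences gives [2, 2, 1].
The number of blocks of size exactly k is (#blocks of size ≥ k) − (#blocks of size ≥ k + 1), so the partition is: 1 block(s) of size 2, 1 block(s) of size 3.
In nonincreasing order the block sizes are [3, 2].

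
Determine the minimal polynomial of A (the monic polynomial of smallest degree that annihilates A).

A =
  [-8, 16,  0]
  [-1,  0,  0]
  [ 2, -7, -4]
x^3 + 12*x^2 + 48*x + 64

The characteristic polynomial is χ_A(x) = (x + 4)^3, so the eigenvalues are known. The minimal polynomial is
  m_A(x) = Π_λ (x − λ)^{k_λ}
where k_λ is the size of the *largest* Jordan block for λ (equivalently, the smallest k with (A − λI)^k v = 0 for every generalised eigenvector v of λ).

  λ = -4: largest Jordan block has size 3, contributing (x + 4)^3

So m_A(x) = (x + 4)^3 = x^3 + 12*x^2 + 48*x + 64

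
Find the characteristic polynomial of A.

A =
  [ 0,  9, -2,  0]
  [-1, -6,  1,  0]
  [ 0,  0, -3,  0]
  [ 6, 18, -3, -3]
x^4 + 12*x^3 + 54*x^2 + 108*x + 81

Expanding det(x·I − A) (e.g. by cofactor expansion or by noting that A is similar to its Jordan form J, which has the same characteristic polynomial as A) gives
  χ_A(x) = x^4 + 12*x^3 + 54*x^2 + 108*x + 81
which factors as (x + 3)^4. The eigenvalues (with algebraic multiplicities) are λ = -3 with multiplicity 4.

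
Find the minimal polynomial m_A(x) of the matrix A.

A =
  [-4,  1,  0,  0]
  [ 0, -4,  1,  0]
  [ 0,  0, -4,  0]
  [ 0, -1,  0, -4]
x^3 + 12*x^2 + 48*x + 64

The characteristic polynomial is χ_A(x) = (x + 4)^4, so the eigenvalues are known. The minimal polynomial is
  m_A(x) = Π_λ (x − λ)^{k_λ}
where k_λ is the size of the *largest* Jordan block for λ (equivalently, the smallest k with (A − λI)^k v = 0 for every generalised eigenvector v of λ).

  λ = -4: largest Jordan block has size 3, contributing (x + 4)^3

So m_A(x) = (x + 4)^3 = x^3 + 12*x^2 + 48*x + 64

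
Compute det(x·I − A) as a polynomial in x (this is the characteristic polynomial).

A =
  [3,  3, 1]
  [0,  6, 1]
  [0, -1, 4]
x^3 - 13*x^2 + 55*x - 75

Expanding det(x·I − A) (e.g. by cofactor expansion or by noting that A is similar to its Jordan form J, which has the same characteristic polynomial as A) gives
  χ_A(x) = x^3 - 13*x^2 + 55*x - 75
which factors as (x - 5)^2*(x - 3). The eigenvalues (with algebraic multiplicities) are λ = 3 with multiplicity 1, λ = 5 with multiplicity 2.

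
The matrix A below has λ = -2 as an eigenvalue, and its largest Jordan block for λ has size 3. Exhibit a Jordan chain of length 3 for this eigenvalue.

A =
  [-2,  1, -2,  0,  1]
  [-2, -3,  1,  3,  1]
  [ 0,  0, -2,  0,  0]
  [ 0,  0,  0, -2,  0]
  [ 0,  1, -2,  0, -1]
A Jordan chain for λ = -2 of length 3:
v_1 = (-2, 2, 0, 0, -2)ᵀ
v_2 = (0, -2, 0, 0, 0)ᵀ
v_3 = (1, 0, 0, 0, 0)ᵀ

Let N = A − (-2)·I. We want v_3 with N^3 v_3 = 0 but N^2 v_3 ≠ 0; then v_{j-1} := N · v_j for j = 3, …, 2.

Pick v_3 = (1, 0, 0, 0, 0)ᵀ.
Then v_2 = N · v_3 = (0, -2, 0, 0, 0)ᵀ.
Then v_1 = N · v_2 = (-2, 2, 0, 0, -2)ᵀ.

Sanity check: (A − (-2)·I) v_1 = (0, 0, 0, 0, 0)ᵀ = 0. ✓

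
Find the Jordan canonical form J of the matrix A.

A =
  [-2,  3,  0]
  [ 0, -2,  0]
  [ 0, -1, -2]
J_2(-2) ⊕ J_1(-2)

The characteristic polynomial is
  det(x·I − A) = x^3 + 6*x^2 + 12*x + 8 = (x + 2)^3

Eigenvalues and multiplicities (the geometric multiplicity of λ is n − rank(A − λI), which equals the number of Jordan blocks for λ):
  λ = -2: algebraic multiplicity = 3, geometric multiplicity = 2

Determining the block sizes for each eigenvalue:
  λ = -2: 2 blocks summing to 3 forces exactly one block of size 2 and the rest size 1 → block sizes [2, 1]

Assembling the blocks gives a Jordan form
J =
  [-2,  1,  0]
  [ 0, -2,  0]
  [ 0,  0, -2]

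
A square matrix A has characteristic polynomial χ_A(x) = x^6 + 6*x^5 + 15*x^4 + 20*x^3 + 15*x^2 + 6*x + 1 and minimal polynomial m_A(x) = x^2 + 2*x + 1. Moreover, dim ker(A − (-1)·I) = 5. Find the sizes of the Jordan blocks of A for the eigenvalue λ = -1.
Block sizes for λ = -1: [2, 1, 1, 1, 1]

Step 1 — from the characteristic polynomial, algebraic multiplicity of λ = -1 is 6. From dim ker(A − (-1)·I) = 5, there are exactly 5 Jordan blocks for λ = -1.
Step 2 — from the minimal polynomial, the factor (x + 1)^2 tells us the largest block for λ = -1 has size 2.
Step 3 — with total size 6, 5 blocks, and largest block 2, the block sizes (in nonincreasing order) are [2, 1, 1, 1, 1].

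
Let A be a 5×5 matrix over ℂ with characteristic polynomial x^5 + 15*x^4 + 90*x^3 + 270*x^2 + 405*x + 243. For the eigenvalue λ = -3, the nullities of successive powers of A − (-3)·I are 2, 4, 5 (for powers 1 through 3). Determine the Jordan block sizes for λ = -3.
Block sizes for λ = -3: [3, 2]

From the dimensions of kernels of powers, the number of Jordan blocks of size at least j is d_j − d_{j−1} where d_j = dim ker(N^j) (with d_0 = 0). Computing the differences gives [2, 2, 1].
The number of blocks of size exactly k is (#blocks of size ≥ k) − (#blocks of size ≥ k + 1), so the partition is: 1 block(s) of size 2, 1 block(s) of size 3.
In nonincreasing order the block sizes are [3, 2].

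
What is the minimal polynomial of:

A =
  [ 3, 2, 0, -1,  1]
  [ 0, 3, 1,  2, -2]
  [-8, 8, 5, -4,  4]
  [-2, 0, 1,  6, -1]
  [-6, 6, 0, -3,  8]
x^3 - 15*x^2 + 75*x - 125

The characteristic polynomial is χ_A(x) = (x - 5)^5, so the eigenvalues are known. The minimal polynomial is
  m_A(x) = Π_λ (x − λ)^{k_λ}
where k_λ is the size of the *largest* Jordan block for λ (equivalently, the smallest k with (A − λI)^k v = 0 for every generalised eigenvector v of λ).

  λ = 5: largest Jordan block has size 3, contributing (x − 5)^3

So m_A(x) = (x - 5)^3 = x^3 - 15*x^2 + 75*x - 125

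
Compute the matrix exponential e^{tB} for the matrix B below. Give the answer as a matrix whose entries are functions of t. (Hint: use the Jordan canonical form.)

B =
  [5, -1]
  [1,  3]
e^{tB} =
  [t*exp(4*t) + exp(4*t), -t*exp(4*t)]
  [t*exp(4*t), -t*exp(4*t) + exp(4*t)]

Strategy: write B = P · J · P⁻¹ where J is a Jordan canonical form, so e^{tB} = P · e^{tJ} · P⁻¹, and e^{tJ} can be computed block-by-block.

B has Jordan form
J =
  [4, 1]
  [0, 4]
(up to reordering of blocks).

Per-block formulas:
  For a 2×2 Jordan block J_2(4): exp(t · J_2(4)) = e^(4t)·(I + t·N), where N is the 2×2 nilpotent shift.

After assembling e^{tJ} and conjugating by P, we get:

e^{tB} =
  [t*exp(4*t) + exp(4*t), -t*exp(4*t)]
  [t*exp(4*t), -t*exp(4*t) + exp(4*t)]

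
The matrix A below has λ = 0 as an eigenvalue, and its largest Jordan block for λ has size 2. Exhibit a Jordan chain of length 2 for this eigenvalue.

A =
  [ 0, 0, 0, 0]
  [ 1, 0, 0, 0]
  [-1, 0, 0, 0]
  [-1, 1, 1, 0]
A Jordan chain for λ = 0 of length 2:
v_1 = (0, 1, -1, -1)ᵀ
v_2 = (1, 0, 0, 0)ᵀ

Let N = A − (0)·I. We want v_2 with N^2 v_2 = 0 but N^1 v_2 ≠ 0; then v_{j-1} := N · v_j for j = 2, …, 2.

Pick v_2 = (1, 0, 0, 0)ᵀ.
Then v_1 = N · v_2 = (0, 1, -1, -1)ᵀ.

Sanity check: (A − (0)·I) v_1 = (0, 0, 0, 0)ᵀ = 0. ✓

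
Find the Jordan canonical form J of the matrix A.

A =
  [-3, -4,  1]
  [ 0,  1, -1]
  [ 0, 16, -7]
J_2(-3) ⊕ J_1(-3)

The characteristic polynomial is
  det(x·I − A) = x^3 + 9*x^2 + 27*x + 27 = (x + 3)^3

Eigenvalues and multiplicities (the geometric multiplicity of λ is n − rank(A − λI), which equals the number of Jordan blocks for λ):
  λ = -3: algebraic multiplicity = 3, geometric multiplicity = 2

Determining the block sizes for each eigenvalue:
  λ = -3: 2 blocks summing to 3 forces exactly one block of size 2 and the rest size 1 → block sizes [2, 1]

Assembling the blocks gives a Jordan form
J =
  [-3,  1,  0]
  [ 0, -3,  0]
  [ 0,  0, -3]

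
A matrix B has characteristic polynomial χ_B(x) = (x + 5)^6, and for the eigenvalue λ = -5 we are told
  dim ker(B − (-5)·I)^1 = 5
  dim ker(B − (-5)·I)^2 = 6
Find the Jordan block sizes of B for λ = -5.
Block sizes for λ = -5: [2, 1, 1, 1, 1]

From the dimensions of kernels of powers, the number of Jordan blocks of size at least j is d_j − d_{j−1} where d_j = dim ker(N^j) (with d_0 = 0). Computing the differences gives [5, 1].
The number of blocks of size exactly k is (#blocks of size ≥ k) − (#blocks of size ≥ k + 1), so the partition is: 4 block(s) of size 1, 1 block(s) of size 2.
In nonincreasing order the block sizes are [2, 1, 1, 1, 1].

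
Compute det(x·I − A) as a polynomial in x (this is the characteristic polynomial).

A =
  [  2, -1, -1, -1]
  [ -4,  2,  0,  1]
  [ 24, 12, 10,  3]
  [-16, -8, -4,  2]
x^4 - 16*x^3 + 96*x^2 - 256*x + 256

Expanding det(x·I − A) (e.g. by cofactor expansion or by noting that A is similar to its Jordan form J, which has the same characteristic polynomial as A) gives
  χ_A(x) = x^4 - 16*x^3 + 96*x^2 - 256*x + 256
which factors as (x - 4)^4. The eigenvalues (with algebraic multiplicities) are λ = 4 with multiplicity 4.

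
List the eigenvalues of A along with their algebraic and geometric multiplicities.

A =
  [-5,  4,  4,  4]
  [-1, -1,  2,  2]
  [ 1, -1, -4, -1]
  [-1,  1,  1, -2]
λ = -3: alg = 4, geom = 2

Step 1 — factor the characteristic polynomial to read off the algebraic multiplicities:
  χ_A(x) = (x + 3)^4

Step 2 — compute geometric multiplicities via the rank-nullity identity g(λ) = n − rank(A − λI):
  rank(A − (-3)·I) = 2, so dim ker(A − (-3)·I) = n − 2 = 2

Summary:
  λ = -3: algebraic multiplicity = 4, geometric multiplicity = 2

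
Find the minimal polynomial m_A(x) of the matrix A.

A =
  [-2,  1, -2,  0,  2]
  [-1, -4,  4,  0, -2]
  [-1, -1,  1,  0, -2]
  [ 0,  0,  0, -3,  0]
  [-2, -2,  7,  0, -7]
x^3 + 9*x^2 + 27*x + 27

The characteristic polynomial is χ_A(x) = (x + 3)^5, so the eigenvalues are known. The minimal polynomial is
  m_A(x) = Π_λ (x − λ)^{k_λ}
where k_λ is the size of the *largest* Jordan block for λ (equivalently, the smallest k with (A − λI)^k v = 0 for every generalised eigenvector v of λ).

  λ = -3: largest Jordan block has size 3, contributing (x + 3)^3

So m_A(x) = (x + 3)^3 = x^3 + 9*x^2 + 27*x + 27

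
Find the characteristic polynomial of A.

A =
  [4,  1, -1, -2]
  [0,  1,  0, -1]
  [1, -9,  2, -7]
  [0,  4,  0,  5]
x^4 - 12*x^3 + 54*x^2 - 108*x + 81

Expanding det(x·I − A) (e.g. by cofactor expansion or by noting that A is similar to its Jordan form J, which has the same characteristic polynomial as A) gives
  χ_A(x) = x^4 - 12*x^3 + 54*x^2 - 108*x + 81
which factors as (x - 3)^4. The eigenvalues (with algebraic multiplicities) are λ = 3 with multiplicity 4.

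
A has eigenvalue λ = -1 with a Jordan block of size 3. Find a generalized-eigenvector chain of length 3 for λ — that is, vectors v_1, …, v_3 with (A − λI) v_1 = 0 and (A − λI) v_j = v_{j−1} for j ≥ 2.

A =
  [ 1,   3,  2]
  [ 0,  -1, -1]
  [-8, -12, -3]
A Jordan chain for λ = -1 of length 3:
v_1 = (-12, 8, 0)ᵀ
v_2 = (2, 0, -8)ᵀ
v_3 = (1, 0, 0)ᵀ

Let N = A − (-1)·I. We want v_3 with N^3 v_3 = 0 but N^2 v_3 ≠ 0; then v_{j-1} := N · v_j for j = 3, …, 2.

Pick v_3 = (1, 0, 0)ᵀ.
Then v_2 = N · v_3 = (2, 0, -8)ᵀ.
Then v_1 = N · v_2 = (-12, 8, 0)ᵀ.

Sanity check: (A − (-1)·I) v_1 = (0, 0, 0)ᵀ = 0. ✓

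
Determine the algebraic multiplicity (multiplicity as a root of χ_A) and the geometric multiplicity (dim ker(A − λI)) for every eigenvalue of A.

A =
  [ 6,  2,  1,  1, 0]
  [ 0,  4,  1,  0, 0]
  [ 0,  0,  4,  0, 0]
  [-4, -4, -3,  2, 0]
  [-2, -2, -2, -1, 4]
λ = 4: alg = 5, geom = 3

Step 1 — factor the characteristic polynomial to read off the algebraic multiplicities:
  χ_A(x) = (x - 4)^5

Step 2 — compute geometric multiplicities via the rank-nullity identity g(λ) = n − rank(A − λI):
  rank(A − (4)·I) = 2, so dim ker(A − (4)·I) = n − 2 = 3

Summary:
  λ = 4: algebraic multiplicity = 5, geometric multiplicity = 3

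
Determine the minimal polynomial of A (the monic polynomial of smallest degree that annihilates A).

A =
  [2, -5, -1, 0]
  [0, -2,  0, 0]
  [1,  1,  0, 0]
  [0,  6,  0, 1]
x^3 - 3*x + 2

The characteristic polynomial is χ_A(x) = (x - 1)^3*(x + 2), so the eigenvalues are known. The minimal polynomial is
  m_A(x) = Π_λ (x − λ)^{k_λ}
where k_λ is the size of the *largest* Jordan block for λ (equivalently, the smallest k with (A − λI)^k v = 0 for every generalised eigenvector v of λ).

  λ = -2: largest Jordan block has size 1, contributing (x + 2)
  λ = 1: largest Jordan block has size 2, contributing (x − 1)^2

So m_A(x) = (x - 1)^2*(x + 2) = x^3 - 3*x + 2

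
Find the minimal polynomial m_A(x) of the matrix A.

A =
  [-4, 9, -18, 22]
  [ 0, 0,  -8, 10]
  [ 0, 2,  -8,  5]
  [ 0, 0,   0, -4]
x^2 + 8*x + 16

The characteristic polynomial is χ_A(x) = (x + 4)^4, so the eigenvalues are known. The minimal polynomial is
  m_A(x) = Π_λ (x − λ)^{k_λ}
where k_λ is the size of the *largest* Jordan block for λ (equivalently, the smallest k with (A − λI)^k v = 0 for every generalised eigenvector v of λ).

  λ = -4: largest Jordan block has size 2, contributing (x + 4)^2

So m_A(x) = (x + 4)^2 = x^2 + 8*x + 16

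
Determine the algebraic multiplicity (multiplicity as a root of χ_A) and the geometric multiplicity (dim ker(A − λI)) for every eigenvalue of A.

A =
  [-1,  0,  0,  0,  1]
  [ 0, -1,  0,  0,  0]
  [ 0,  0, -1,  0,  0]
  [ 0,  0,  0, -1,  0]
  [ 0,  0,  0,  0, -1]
λ = -1: alg = 5, geom = 4

Step 1 — factor the characteristic polynomial to read off the algebraic multiplicities:
  χ_A(x) = (x + 1)^5

Step 2 — compute geometric multiplicities via the rank-nullity identity g(λ) = n − rank(A − λI):
  rank(A − (-1)·I) = 1, so dim ker(A − (-1)·I) = n − 1 = 4

Summary:
  λ = -1: algebraic multiplicity = 5, geometric multiplicity = 4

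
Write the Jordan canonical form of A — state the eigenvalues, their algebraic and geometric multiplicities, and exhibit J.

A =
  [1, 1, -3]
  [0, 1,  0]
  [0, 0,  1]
J_2(1) ⊕ J_1(1)

The characteristic polynomial is
  det(x·I − A) = x^3 - 3*x^2 + 3*x - 1 = (x - 1)^3

Eigenvalues and multiplicities (the geometric multiplicity of λ is n − rank(A − λI), which equals the number of Jordan blocks for λ):
  λ = 1: algebraic multiplicity = 3, geometric multiplicity = 2

Determining the block sizes for each eigenvalue:
  λ = 1: 2 blocks summing to 3 forces exactly one block of size 2 and the rest size 1 → block sizes [2, 1]

Assembling the blocks gives a Jordan form
J =
  [1, 1, 0]
  [0, 1, 0]
  [0, 0, 1]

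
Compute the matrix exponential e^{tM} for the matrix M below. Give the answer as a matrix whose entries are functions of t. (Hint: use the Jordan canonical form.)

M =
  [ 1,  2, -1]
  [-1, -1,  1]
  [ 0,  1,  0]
e^{tM} =
  [-t^2/2 + t + 1, -t^2/2 + 2*t, t^2/2 - t]
  [-t, 1 - t, t]
  [-t^2/2, -t^2/2 + t, t^2/2 + 1]

Strategy: write M = P · J · P⁻¹ where J is a Jordan canonical form, so e^{tM} = P · e^{tJ} · P⁻¹, and e^{tJ} can be computed block-by-block.

M has Jordan form
J =
  [0, 1, 0]
  [0, 0, 1]
  [0, 0, 0]
(up to reordering of blocks).

Per-block formulas:
  For a 3×3 Jordan block J_3(0): exp(t · J_3(0)) = e^(0t)·(I + t·N + (t^2/2)·N^2), where N is the 3×3 nilpotent shift.

After assembling e^{tJ} and conjugating by P, we get:

e^{tM} =
  [-t^2/2 + t + 1, -t^2/2 + 2*t, t^2/2 - t]
  [-t, 1 - t, t]
  [-t^2/2, -t^2/2 + t, t^2/2 + 1]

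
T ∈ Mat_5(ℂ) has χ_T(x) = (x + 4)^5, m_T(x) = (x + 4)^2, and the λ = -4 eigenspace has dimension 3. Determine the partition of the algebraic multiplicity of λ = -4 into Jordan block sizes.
Block sizes for λ = -4: [2, 2, 1]

Step 1 — from the characteristic polynomial, algebraic multiplicity of λ = -4 is 5. From dim ker(T − (-4)·I) = 3, there are exactly 3 Jordan blocks for λ = -4.
Step 2 — from the minimal polynomial, the factor (x + 4)^2 tells us the largest block for λ = -4 has size 2.
Step 3 — with total size 5, 3 blocks, and largest block 2, the block sizes (in nonincreasing order) are [2, 2, 1].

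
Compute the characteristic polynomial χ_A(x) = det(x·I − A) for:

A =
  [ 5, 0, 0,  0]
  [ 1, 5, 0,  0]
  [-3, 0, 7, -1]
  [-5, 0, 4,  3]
x^4 - 20*x^3 + 150*x^2 - 500*x + 625

Expanding det(x·I − A) (e.g. by cofactor expansion or by noting that A is similar to its Jordan form J, which has the same characteristic polynomial as A) gives
  χ_A(x) = x^4 - 20*x^3 + 150*x^2 - 500*x + 625
which factors as (x - 5)^4. The eigenvalues (with algebraic multiplicities) are λ = 5 with multiplicity 4.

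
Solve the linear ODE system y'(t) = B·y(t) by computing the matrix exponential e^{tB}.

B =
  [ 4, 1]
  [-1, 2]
e^{tB} =
  [t*exp(3*t) + exp(3*t), t*exp(3*t)]
  [-t*exp(3*t), -t*exp(3*t) + exp(3*t)]

Strategy: write B = P · J · P⁻¹ where J is a Jordan canonical form, so e^{tB} = P · e^{tJ} · P⁻¹, and e^{tJ} can be computed block-by-block.

B has Jordan form
J =
  [3, 1]
  [0, 3]
(up to reordering of blocks).

Per-block formulas:
  For a 2×2 Jordan block J_2(3): exp(t · J_2(3)) = e^(3t)·(I + t·N), where N is the 2×2 nilpotent shift.

After assembling e^{tJ} and conjugating by P, we get:

e^{tB} =
  [t*exp(3*t) + exp(3*t), t*exp(3*t)]
  [-t*exp(3*t), -t*exp(3*t) + exp(3*t)]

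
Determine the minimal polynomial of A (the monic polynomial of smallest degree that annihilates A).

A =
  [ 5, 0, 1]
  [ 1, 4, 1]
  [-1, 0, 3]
x^2 - 8*x + 16

The characteristic polynomial is χ_A(x) = (x - 4)^3, so the eigenvalues are known. The minimal polynomial is
  m_A(x) = Π_λ (x − λ)^{k_λ}
where k_λ is the size of the *largest* Jordan block for λ (equivalently, the smallest k with (A − λI)^k v = 0 for every generalised eigenvector v of λ).

  λ = 4: largest Jordan block has size 2, contributing (x − 4)^2

So m_A(x) = (x - 4)^2 = x^2 - 8*x + 16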